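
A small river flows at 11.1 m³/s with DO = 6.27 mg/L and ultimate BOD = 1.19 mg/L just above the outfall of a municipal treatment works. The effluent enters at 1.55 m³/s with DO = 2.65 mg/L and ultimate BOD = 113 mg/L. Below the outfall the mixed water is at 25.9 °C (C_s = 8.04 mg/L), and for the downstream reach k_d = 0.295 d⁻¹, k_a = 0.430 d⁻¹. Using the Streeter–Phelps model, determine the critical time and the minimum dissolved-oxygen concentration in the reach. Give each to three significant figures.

t_c ≈ 2.27 d; minimum DO ≈ 2.81 mg/L

Mixed DO = (11.1×6.27 + 1.55×2.65)/(11.1+1.55) = 73.70/12.65 = 5.826 mg/L.
Mixed L₀ = (11.1×1.19 + 1.55×113)/(12.65) = 188.4/12.65 = 14.89 mg/L.
Initial deficit D₀ = C_s − DO₀ = 8.04 − 5.826 = 2.214 mg/L.
t_c = (1/0.1350) ln[(0.430/0.295)(1 − 2.214×0.1350/(0.295×14.89))] = 7.407 × ln(1.358) = 2.269 d.
D_c = (0.295/0.430) × 14.89 × e^(−0.295×2.269) = 0.6860 × 14.89 × 0.5120 = 5.230 mg/L.
Minimum DO = 8.04 − 5.230 = 2.810 mg/L.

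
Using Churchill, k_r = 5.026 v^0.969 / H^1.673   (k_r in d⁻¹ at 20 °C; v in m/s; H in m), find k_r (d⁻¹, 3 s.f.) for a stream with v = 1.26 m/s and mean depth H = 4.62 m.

k_r ≈ 0.486 d⁻¹

k_r = 5.026 × 1.26^0.969 / 4.62^1.673 = 5.026 × 1.251 / 12.94 = 0.4859 d⁻¹.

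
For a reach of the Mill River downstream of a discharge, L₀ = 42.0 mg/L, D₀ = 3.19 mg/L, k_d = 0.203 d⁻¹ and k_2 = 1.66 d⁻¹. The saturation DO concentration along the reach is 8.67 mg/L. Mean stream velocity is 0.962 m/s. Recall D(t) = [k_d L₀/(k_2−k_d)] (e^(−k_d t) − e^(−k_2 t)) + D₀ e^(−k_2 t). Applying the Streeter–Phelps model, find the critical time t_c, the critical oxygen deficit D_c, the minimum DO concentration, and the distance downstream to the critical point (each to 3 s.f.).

At the critical point dD/dt = 0, so k_d L₀ e^(−k_d t) = k_2 D. Substituting D(t) from the Streeter–Phelps equation and solving for t gives
t_c = ln[(k_2/k_d)(1 − D₀(k_2−k_d)/(k_d L₀))] / (k_2−k_d).
Here k_2−k_d = 1.457 d⁻¹ and 1 − D₀(k_2−k_d)/(k_d L₀) = 1 − 3.19×1.457/(0.203×42.0) = 0.4549, so
t_c = ln(8.177 × 0.4549) / 1.457 = 1.314 / 1.457 = 0.9016 d.
L(t_c) = L₀ e^(−k_d t_c) = 42.0 × 0.8327 = 34.98 mg/L, and at the critical point k_2 D_c = k_d L, so D_c = (0.203/1.66) × 34.98 = 4.277 mg/L.
Minimum DO = C_s − D_c = 8.67 − 4.277 = 4.393 mg/L.
x_c = v t_c = 0.962 m/s × 0.9016 d × 86400 s/d = 74940 m ≈ 74.9 km.

t_c ≈ 0.902 d; D_c ≈ 4.28 mg/L; min DO ≈ 4.39 mg/L; x_c ≈ 74.9 km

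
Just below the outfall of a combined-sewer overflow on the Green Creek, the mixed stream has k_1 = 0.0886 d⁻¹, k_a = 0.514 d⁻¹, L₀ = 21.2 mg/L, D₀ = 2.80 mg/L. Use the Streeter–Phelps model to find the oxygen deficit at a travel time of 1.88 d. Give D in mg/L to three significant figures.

D ≈ 3.12 mg/L

k_1 L₀/(k_a−k_1) = 0.0886×21.2/(0.514−0.0886) = 1.878/0.4254 = 4.415 mg/L.
e^(−k_1 t) = e^(−0.0886×1.880) = 0.8466; e^(−k_a t) = e^(−0.514×1.880) = 0.3805.
D = 4.415 × (0.8466 − 0.3805) + 2.80 × 0.3805 = 2.058 + 1.065 = 3.123 mg/L.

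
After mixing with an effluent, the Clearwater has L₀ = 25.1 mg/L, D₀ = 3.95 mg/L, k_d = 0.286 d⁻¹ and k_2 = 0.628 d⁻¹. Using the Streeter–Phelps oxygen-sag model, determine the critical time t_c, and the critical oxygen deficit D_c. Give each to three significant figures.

With k_2/k_d = 2.196 and 1 − D₀(k_2−k_d)/(k_d L₀) = 0.8118,
t_c = ln(2.196 × 0.8118) / (0.628 − 0.286) = ln(1.783) / 0.3420 = 0.5781/0.3420 = 1.690 d.
L(t_c) = L₀ e^(−k_d t_c) = 25.1 × 0.6167 = 15.48 mg/L, and at the critical point k_2 D_c = k_d L, so D_c = (0.286/0.628) × 15.48 = 7.049 mg/L.

t_c ≈ 1.69 d; D_c ≈ 7.05 mg/L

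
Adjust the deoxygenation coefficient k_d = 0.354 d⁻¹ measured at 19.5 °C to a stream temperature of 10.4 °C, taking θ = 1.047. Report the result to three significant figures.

k_d(T₂) = k_d(T₁) · θ^(T₂−T₁) = 0.354 × 1.047^(10.4−19.5)
= 0.354 × 1.047^-9.10 = 0.354 × 0.6584 = 0.2331 d⁻¹.

k_d ≈ 0.233 d⁻¹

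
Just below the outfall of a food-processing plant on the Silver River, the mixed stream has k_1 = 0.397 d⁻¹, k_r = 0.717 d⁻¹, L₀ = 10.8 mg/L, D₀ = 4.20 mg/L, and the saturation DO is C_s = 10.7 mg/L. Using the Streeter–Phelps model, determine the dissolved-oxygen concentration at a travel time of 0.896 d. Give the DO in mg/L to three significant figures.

DO ≈ 6.15 mg/L

k_1 L₀/(k_r−k_1) = 0.397×10.8/(0.717−0.397) = 4.288/0.3200 = 13.40 mg/L.
e^(−k_1 t) = e^(−0.397×0.8960) = 0.7007; e^(−k_r t) = e^(−0.717×0.8960) = 0.5260.
D = 13.40 × (0.7007 − 0.5260) + 4.20 × 0.5260 = 2.340 + 2.209 = 4.550 mg/L.
DO = C_s − D = 10.7 − 4.550 = 6.150 mg/L.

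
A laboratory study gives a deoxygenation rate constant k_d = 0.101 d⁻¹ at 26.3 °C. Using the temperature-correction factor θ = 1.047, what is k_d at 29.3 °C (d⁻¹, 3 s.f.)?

k_d ≈ 0.116 d⁻¹

k_d(T₂) = k_d(T₁) · θ^(T₂−T₁) = 0.101 × 1.047^(29.3−26.3)
= 0.101 × 1.047^3.00 = 0.101 × 1.148 = 0.1159 d⁻¹.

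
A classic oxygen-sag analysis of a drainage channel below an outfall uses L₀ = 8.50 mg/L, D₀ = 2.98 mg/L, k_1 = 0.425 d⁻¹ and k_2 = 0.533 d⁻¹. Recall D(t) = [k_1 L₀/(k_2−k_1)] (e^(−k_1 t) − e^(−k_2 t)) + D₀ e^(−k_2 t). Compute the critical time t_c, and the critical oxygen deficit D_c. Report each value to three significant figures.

t_c ≈ 1.23 d; D_c ≈ 4.01 mg/L

t_c = [1/(k_2−k_1)] ln[(k_2/k_1)(1 − D₀(k_2−k_1)/(k_1 L₀))]
= [1/(0.533−0.425)] ln[(0.533/0.425)(1 − 2.98×0.1080/(0.425×8.50))]
= (1/0.1080) ln[1.254 × 0.9109] = 9.259 × ln(1.142) = 9.259 × 0.1331 = 1.233 d.
D_c = (k_1/k_2) L₀ e^(−k_1 t_c) = (0.425/0.533) × 8.50 × e^(−0.425×1.233) = 0.7974 × 8.50 × 0.5922 = 4.014 mg/L.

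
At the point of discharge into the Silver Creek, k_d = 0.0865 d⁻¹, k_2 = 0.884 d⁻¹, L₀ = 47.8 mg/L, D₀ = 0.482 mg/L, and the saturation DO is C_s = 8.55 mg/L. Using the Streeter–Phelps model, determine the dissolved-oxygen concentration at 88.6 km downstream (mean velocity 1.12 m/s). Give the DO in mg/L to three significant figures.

Travel time t = x/v = 88.6 km / (1.12 m/s) = 88600 m / 1.12 m/s = 79110 s = 0.9156 d.
k_d L₀/(k_2−k_d) = 0.0865×47.8/(0.884−0.0865) = 4.135/0.7975 = 5.185 mg/L.
e^(−k_d t) = e^(−0.0865×0.9156) = 0.9239; e^(−k_2 t) = e^(−0.884×0.9156) = 0.4451.
D = 5.185 × (0.9239 − 0.4451) + 0.482 × 0.4451 = 2.482 + 0.2146 = 2.697 mg/L.
DO = C_s − D = 8.55 − 2.697 = 5.853 mg/L.

DO ≈ 5.85 mg/L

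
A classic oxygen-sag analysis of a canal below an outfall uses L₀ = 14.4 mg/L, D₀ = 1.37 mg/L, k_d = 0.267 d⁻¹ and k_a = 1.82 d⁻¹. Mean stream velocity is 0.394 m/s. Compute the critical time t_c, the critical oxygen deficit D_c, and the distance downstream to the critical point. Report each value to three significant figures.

With k_a/k_d = 6.816 and 1 − D₀(k_a−k_d)/(k_d L₀) = 0.4466,
t_c = ln(6.816 × 0.4466) / (1.82 − 0.267) = ln(3.044) / 1.553 = 1.113/1.553 = 0.7169 d.
L(t_c) = L₀ e^(−k_d t_c) = 14.4 × 0.8258 = 11.89 mg/L, and at the critical point k_a D_c = k_d L, so D_c = (0.267/1.82) × 11.89 = 1.745 mg/L.
x_c = v t_c = 0.394 m/s × 0.7169 d × 86400 s/d = 24400 m ≈ 24.4 km.

t_c ≈ 0.717 d; D_c ≈ 1.74 mg/L; x_c ≈ 24.4 km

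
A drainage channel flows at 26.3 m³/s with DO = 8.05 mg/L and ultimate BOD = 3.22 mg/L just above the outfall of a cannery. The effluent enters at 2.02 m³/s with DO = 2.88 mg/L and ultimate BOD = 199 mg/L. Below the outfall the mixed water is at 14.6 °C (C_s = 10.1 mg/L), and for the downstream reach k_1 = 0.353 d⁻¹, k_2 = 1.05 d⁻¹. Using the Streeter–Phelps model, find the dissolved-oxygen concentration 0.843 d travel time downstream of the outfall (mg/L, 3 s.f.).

Mixed DO = (26.3×8.05 + 2.02×2.88)/(26.3+2.02) = 217.5/28.32 = 7.681 mg/L.
Mixed L₀ = (26.3×3.22 + 2.02×199)/(28.32) = 486.7/28.32 = 17.18 mg/L.
Initial deficit D₀ = C_s − DO₀ = 10.1 − 7.681 = 2.419 mg/L.
D(0.843) = [0.353×17.18/(1.05−0.353)](e^(−0.353×0.843) − e^(−1.05×0.843)) + 2.419 e^(−1.05×0.843)
= 8.703 × (0.7426 − 0.4127) + 2.419 × 0.4127 = 3.870 mg/L.
DO = 10.1 − 3.870 = 6.230 mg/L.

DO ≈ 6.23 mg/L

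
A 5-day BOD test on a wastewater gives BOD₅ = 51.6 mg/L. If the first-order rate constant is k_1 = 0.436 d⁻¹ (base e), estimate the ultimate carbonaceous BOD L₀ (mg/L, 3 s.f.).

BOD₅ = L₀(1 − e^(−5k_1)) ⇒ L₀ = BOD₅ / (1 − e^(−5×0.436))
= 51.6 / (1 − 0.1130) = 51.6 / 0.8870 = 58.18 mg/L.

L₀ ≈ 58.2 mg/L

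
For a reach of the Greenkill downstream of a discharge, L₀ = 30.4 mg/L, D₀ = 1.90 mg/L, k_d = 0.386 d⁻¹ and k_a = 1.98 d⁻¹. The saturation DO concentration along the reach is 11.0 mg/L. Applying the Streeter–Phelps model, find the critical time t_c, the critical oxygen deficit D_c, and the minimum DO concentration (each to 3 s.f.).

t_c ≈ 0.838 d; D_c ≈ 4.29 mg/L; min DO ≈ 6.71 mg/L

t_c = [1/(k_a−k_d)] ln[(k_a/k_d)(1 − D₀(k_a−k_d)/(k_d L₀))]
= [1/(1.98−0.386)] ln[(1.98/0.386)(1 − 1.90×1.594/(0.386×30.4))]
= (1/1.594) ln[5.130 × 0.7419] = 0.6274 × ln(3.806) = 0.6274 × 1.336 = 0.8384 d.
D_c = (k_d/k_a) L₀ e^(−k_d t_c) = (0.386/1.98) × 30.4 × e^(−0.386×0.8384) = 0.1949 × 30.4 × 0.7235 = 4.288 mg/L.
Minimum DO = C_s − D_c = 11.0 − 4.288 = 6.712 mg/L.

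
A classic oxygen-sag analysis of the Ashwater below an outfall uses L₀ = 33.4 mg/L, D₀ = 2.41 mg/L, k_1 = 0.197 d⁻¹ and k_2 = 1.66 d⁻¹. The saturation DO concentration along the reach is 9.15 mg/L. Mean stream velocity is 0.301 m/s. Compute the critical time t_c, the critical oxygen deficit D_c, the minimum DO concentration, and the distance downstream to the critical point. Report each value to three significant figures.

At the critical point dD/dt = 0, so k_1 L₀ e^(−k_1 t) = k_2 D. Substituting D(t) from the Streeter–Phelps equation and solving for t gives
t_c = ln[(k_2/k_1)(1 − D₀(k_2−k_1)/(k_1 L₀))] / (k_2−k_1).
Here k_2−k_1 = 1.463 d⁻¹ and 1 − D₀(k_2−k_1)/(k_1 L₀) = 1 − 2.41×1.463/(0.197×33.4) = 0.4641, so
t_c = ln(8.426 × 0.4641) / 1.463 = 1.364 / 1.463 = 0.9322 d.
L(t_c) = L₀ e^(−k_1 t_c) = 33.4 × 0.8322 = 27.80 mg/L, and at the critical point k_2 D_c = k_1 L, so D_c = (0.197/1.66) × 27.80 = 3.299 mg/L.
Minimum DO = C_s − D_c = 9.15 − 3.299 = 5.851 mg/L.
x_c = v t_c = 0.301 m/s × 0.9322 d × 86400 s/d = 24240 m ≈ 24.2 km.

t_c ≈ 0.932 d; D_c ≈ 3.30 mg/L; min DO ≈ 5.85 mg/L; x_c ≈ 24.2 km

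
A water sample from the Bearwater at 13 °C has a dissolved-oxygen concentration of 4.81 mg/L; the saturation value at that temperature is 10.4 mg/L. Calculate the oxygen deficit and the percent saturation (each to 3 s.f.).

D = C_s − C = 10.4 − 4.81 = 5.59 mg/L.
% saturation = 4.81/10.4 × 100 = 46.2 %.

D ≈ 5.59 mg/L; 46.2 % saturation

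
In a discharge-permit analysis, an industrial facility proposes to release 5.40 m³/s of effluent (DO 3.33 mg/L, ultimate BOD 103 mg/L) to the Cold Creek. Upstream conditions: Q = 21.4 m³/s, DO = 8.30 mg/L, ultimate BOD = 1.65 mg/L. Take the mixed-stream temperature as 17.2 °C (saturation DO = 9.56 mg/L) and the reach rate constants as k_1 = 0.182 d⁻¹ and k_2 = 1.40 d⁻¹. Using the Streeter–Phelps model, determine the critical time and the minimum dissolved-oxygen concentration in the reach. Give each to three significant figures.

Mixed DO = (21.4×8.30 + 5.40×3.33)/(21.4+5.40) = 195.6/26.80 = 7.299 mg/L.
Mixed L₀ = (21.4×1.65 + 5.40×103)/(26.80) = 591.5/26.80 = 22.07 mg/L.
Initial deficit D₀ = C_s − DO₀ = 9.56 − 7.299 = 2.261 mg/L.
t_c = (1/1.218) ln[(1.40/0.182)(1 − 2.261×1.218/(0.182×22.07))] = 0.8210 × ln(2.418) = 0.7248 d.
D_c = (0.182/1.40) × 22.07 × e^(−0.182×0.7248) = 0.1300 × 22.07 × 0.8764 = 2.515 mg/L.
Minimum DO = 9.56 − 2.515 = 7.045 mg/L.

t_c ≈ 0.725 d; minimum DO ≈ 7.05 mg/L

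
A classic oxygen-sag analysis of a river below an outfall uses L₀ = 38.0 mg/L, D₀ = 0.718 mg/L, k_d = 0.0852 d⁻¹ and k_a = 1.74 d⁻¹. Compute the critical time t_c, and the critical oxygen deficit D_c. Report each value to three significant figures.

With k_a/k_d = 20.42 and 1 − D₀(k_a−k_d)/(k_d L₀) = 0.6330,
t_c = ln(20.42 × 0.6330) / (1.74 − 0.0852) = ln(12.93) / 1.655 = 2.559/1.655 = 1.547 d.
L(t_c) = L₀ e^(−k_d t_c) = 38.0 × 0.8765 = 33.31 mg/L, and at the critical point k_a D_c = k_d L, so D_c = (0.0852/1.74) × 33.31 = 1.631 mg/L.

t_c ≈ 1.55 d; D_c ≈ 1.63 mg/L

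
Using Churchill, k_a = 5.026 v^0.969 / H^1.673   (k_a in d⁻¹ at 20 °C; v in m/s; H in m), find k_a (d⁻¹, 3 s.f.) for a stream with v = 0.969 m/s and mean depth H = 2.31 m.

k_a = 5.026 × 0.969^0.969 / 2.31^1.673 = 5.026 × 0.9699 / 4.058 = 1.201 d⁻¹.

k_a ≈ 1.20 d⁻¹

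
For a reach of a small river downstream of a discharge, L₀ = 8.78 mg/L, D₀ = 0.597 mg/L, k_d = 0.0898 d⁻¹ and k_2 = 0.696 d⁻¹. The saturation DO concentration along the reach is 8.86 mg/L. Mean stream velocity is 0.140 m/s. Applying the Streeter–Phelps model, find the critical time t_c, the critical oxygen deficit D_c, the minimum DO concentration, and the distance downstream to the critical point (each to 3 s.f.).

At the critical point dD/dt = 0, so k_d L₀ e^(−k_d t) = k_2 D. Substituting D(t) from the Streeter–Phelps equation and solving for t gives
t_c = ln[(k_2/k_d)(1 − D₀(k_2−k_d)/(k_d L₀))] / (k_2−k_d).
Here k_2−k_d = 0.6062 d⁻¹ and 1 − D₀(k_2−k_d)/(k_d L₀) = 1 − 0.597×0.6062/(0.0898×8.78) = 0.5410, so
t_c = ln(7.751 × 0.5410) / 0.6062 = 1.433 / 0.6062 = 2.365 d.
D_c = (k_d/k_2) L₀ e^(−k_d t_c) = (0.0898/0.696) × 8.78 × e^(−0.0898×2.365) = 0.1290 × 8.78 × 0.8087 = 0.9161 mg/L.
Minimum DO = C_s − D_c = 8.86 − 0.9161 = 7.944 mg/L.
x_c = v t_c = 0.140 m/s × 2.365 d × 86400 s/d = 28600 m ≈ 28.6 km.

t_c ≈ 2.36 d; D_c ≈ 0.916 mg/L; min DO ≈ 7.94 mg/L; x_c ≈ 28.6 km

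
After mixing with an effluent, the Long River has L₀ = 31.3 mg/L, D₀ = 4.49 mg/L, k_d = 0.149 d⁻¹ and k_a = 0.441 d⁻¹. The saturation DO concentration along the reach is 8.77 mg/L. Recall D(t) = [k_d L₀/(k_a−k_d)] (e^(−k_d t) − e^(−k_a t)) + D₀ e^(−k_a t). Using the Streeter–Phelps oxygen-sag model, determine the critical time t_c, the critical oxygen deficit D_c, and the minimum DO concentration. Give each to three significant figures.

With k_a/k_d = 2.960 and 1 − D₀(k_a−k_d)/(k_d L₀) = 0.7189,
t_c = ln(2.960 × 0.7189) / (0.441 − 0.149) = ln(2.128) / 0.2920 = 0.7550/0.2920 = 2.586 d.
L(t_c) = L₀ e^(−k_d t_c) = 31.3 × 0.6803 = 21.29 mg/L, and at the critical point k_a D_c = k_d L, so D_c = (0.149/0.441) × 21.29 = 7.194 mg/L.
Minimum DO = C_s − D_c = 8.77 − 7.194 = 1.576 mg/L.

t_c ≈ 2.59 d; D_c ≈ 7.19 mg/L; min DO ≈ 1.58 mg/L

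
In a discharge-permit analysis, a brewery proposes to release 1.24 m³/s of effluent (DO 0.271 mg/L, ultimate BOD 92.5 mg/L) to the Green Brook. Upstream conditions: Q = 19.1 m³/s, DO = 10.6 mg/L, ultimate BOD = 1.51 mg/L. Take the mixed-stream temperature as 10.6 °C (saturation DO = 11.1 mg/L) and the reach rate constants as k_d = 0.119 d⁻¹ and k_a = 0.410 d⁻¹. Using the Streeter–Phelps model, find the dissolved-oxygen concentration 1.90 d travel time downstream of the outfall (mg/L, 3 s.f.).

Mixed DO = (19.1×10.6 + 1.24×0.271)/(19.1+1.24) = 202.8/20.34 = 9.970 mg/L.
Mixed L₀ = (19.1×1.51 + 1.24×92.5)/(20.34) = 143.5/20.34 = 7.057 mg/L.
Initial deficit D₀ = C_s − DO₀ = 11.1 − 9.970 = 1.130 mg/L.
D(1.90) = [0.119×7.057/(0.410−0.119)](e^(−0.119×1.90) − e^(−0.410×1.90)) + 1.130 e^(−0.410×1.90)
= 2.886 × (0.7976 − 0.4589) + 1.130 × 0.4589 = 1.496 mg/L.
DO = 11.1 − 1.496 = 9.604 mg/L.

DO ≈ 9.60 mg/L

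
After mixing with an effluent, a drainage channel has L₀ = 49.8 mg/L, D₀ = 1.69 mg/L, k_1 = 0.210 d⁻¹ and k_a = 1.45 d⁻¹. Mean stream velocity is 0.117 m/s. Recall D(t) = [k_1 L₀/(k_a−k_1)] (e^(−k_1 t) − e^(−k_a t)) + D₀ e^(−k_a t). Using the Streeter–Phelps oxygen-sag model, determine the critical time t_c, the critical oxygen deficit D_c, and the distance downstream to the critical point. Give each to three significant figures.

With k_a/k_1 = 6.905 and 1 − D₀(k_a−k_1)/(k_1 L₀) = 0.7996,
t_c = ln(6.905 × 0.7996) / (1.45 − 0.210) = ln(5.521) / 1.240 = 1.709/1.240 = 1.378 d.
L(t_c) = L₀ e^(−k_1 t_c) = 49.8 × 0.7487 = 37.29 mg/L, and at the critical point k_a D_c = k_1 L, so D_c = (0.210/1.45) × 37.29 = 5.400 mg/L.
x_c = v t_c = 0.117 m/s × 1.378 d × 86400 s/d = 13930 m ≈ 13.9 km.

t_c ≈ 1.38 d; D_c ≈ 5.40 mg/L; x_c ≈ 13.9 km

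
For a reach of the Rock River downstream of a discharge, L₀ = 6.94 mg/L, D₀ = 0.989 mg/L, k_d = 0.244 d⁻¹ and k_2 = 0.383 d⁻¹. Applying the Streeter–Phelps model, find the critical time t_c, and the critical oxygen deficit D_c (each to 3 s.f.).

t_c = [1/(k_2−k_d)] ln[(k_2/k_d)(1 − D₀(k_2−k_d)/(k_d L₀))]
= [1/(0.383−0.244)] ln[(0.383/0.244)(1 − 0.989×0.1390/(0.244×6.94))]
= (1/0.1390) ln[1.570 × 0.9188] = 7.194 × ln(1.442) = 7.194 × 0.3662 = 2.635 d.
D_c = (k_d/k_2) L₀ e^(−k_d t_c) = (0.244/0.383) × 6.94 × e^(−0.244×2.635) = 0.6371 × 6.94 × 0.5258 = 2.325 mg/L.

t_c ≈ 2.63 d; D_c ≈ 2.32 mg/L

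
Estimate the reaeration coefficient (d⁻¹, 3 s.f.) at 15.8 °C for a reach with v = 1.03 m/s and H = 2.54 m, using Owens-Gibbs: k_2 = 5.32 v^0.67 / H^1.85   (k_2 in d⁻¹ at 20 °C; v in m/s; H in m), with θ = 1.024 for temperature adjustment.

k_2 ≈ 0.876 d⁻¹

k_2(20) = 5.32 × 1.03^0.67 / 2.54^1.85 = 5.32 × 1.020 / 5.610 = 0.9673 d⁻¹.
k_2(15.8) = 0.9673 × 1.024^(15.8−20) = 0.9673 × 0.9052 = 0.8756 d⁻¹.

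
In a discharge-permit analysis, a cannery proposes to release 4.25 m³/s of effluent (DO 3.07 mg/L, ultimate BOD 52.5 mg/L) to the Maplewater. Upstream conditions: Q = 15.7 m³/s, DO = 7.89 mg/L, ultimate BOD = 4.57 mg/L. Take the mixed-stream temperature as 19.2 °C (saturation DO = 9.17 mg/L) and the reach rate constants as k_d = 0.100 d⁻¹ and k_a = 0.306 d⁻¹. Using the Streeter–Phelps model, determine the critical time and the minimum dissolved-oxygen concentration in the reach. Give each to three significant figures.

Mixed DO = (15.7×7.89 + 4.25×3.07)/(15.7+4.25) = 136.9/19.95 = 6.863 mg/L.
Mixed L₀ = (15.7×4.57 + 4.25×52.5)/(19.95) = 294.9/19.95 = 14.78 mg/L.
Initial deficit D₀ = C_s − DO₀ = 9.17 − 6.863 = 2.307 mg/L.
t_c = (1/0.2060) ln[(0.306/0.100)(1 − 2.307×0.2060/(0.100×14.78))] = 4.854 × ln(2.076) = 3.546 d.
D_c = (0.100/0.306) × 14.78 × e^(−0.100×3.546) = 0.3268 × 14.78 × 0.7014 = 3.388 mg/L.
Minimum DO = 9.17 − 3.388 = 5.782 mg/L.

t_c ≈ 3.55 d; minimum DO ≈ 5.78 mg/L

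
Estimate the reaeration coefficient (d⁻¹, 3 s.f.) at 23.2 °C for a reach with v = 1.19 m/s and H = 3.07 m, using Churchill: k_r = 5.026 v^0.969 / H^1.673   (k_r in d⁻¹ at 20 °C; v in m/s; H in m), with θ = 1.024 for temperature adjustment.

k_r(20) = 5.026 × 1.19^0.969 / 3.07^1.673 = 5.026 × 1.184 / 6.531 = 0.9108 d⁻¹.
k_r(23.2) = 0.9108 × 1.024^(23.2−20) = 0.9108 × 1.079 = 0.9827 d⁻¹.

k_r ≈ 0.983 d⁻¹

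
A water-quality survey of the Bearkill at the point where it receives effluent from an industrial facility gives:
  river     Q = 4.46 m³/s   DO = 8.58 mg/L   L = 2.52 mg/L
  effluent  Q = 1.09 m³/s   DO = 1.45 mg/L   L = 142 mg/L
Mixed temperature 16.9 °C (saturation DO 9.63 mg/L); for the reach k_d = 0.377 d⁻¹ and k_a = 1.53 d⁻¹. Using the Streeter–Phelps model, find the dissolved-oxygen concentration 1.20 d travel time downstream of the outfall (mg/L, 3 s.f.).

Mixed DO = (4.46×8.58 + 1.09×1.45)/(4.46+1.09) = 39.85/5.550 = 7.180 mg/L.
Mixed L₀ = (4.46×2.52 + 1.09×142)/(5.550) = 166.0/5.550 = 29.91 mg/L.
Initial deficit D₀ = C_s − DO₀ = 9.63 − 7.180 = 2.450 mg/L.
D(1.20) = [0.377×29.91/(1.53−0.377)](e^(−0.377×1.20) − e^(−1.53×1.20)) + 2.450 e^(−1.53×1.20)
= 9.781 × (0.6361 − 0.1595) + 2.450 × 0.1595 = 5.053 mg/L.
DO = 9.63 − 5.053 = 4.577 mg/L.

DO ≈ 4.58 mg/L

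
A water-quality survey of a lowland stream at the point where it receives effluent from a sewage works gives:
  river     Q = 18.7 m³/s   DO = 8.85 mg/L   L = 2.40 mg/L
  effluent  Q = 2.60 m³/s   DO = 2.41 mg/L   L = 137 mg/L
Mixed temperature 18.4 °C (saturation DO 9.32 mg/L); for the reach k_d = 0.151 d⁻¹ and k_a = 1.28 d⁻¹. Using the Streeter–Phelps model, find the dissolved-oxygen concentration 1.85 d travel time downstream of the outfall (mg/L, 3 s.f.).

DO ≈ 7.53 mg/L

Mixed DO = (18.7×8.85 + 2.60×2.41)/(18.7+2.60) = 171.8/21.30 = 8.064 mg/L.
Mixed L₀ = (18.7×2.40 + 2.60×137)/(21.30) = 401.1/21.30 = 18.83 mg/L.
Initial deficit D₀ = C_s − DO₀ = 9.32 − 8.064 = 1.256 mg/L.
D(1.85) = [0.151×18.83/(1.28−0.151)](e^(−0.151×1.85) − e^(−1.28×1.85)) + 1.256 e^(−1.28×1.85)
= 2.518 × (0.7563 − 0.09367) + 1.256 × 0.09367 = 1.786 mg/L.
DO = 9.32 − 1.786 = 7.534 mg/L.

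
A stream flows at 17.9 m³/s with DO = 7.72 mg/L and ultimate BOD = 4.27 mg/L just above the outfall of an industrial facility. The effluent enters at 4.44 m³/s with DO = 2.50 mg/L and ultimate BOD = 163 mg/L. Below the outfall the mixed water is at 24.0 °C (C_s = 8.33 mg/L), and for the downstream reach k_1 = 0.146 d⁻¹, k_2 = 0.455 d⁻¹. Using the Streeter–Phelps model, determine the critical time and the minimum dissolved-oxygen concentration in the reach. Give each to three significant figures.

Mixed DO = (17.9×7.72 + 4.44×2.50)/(17.9+4.44) = 149.3/22.34 = 6.683 mg/L.
Mixed L₀ = (17.9×4.27 + 4.44×163)/(22.34) = 800.2/22.34 = 35.82 mg/L.
Initial deficit D₀ = C_s − DO₀ = 8.33 − 6.683 = 1.647 mg/L.
t_c = (1/0.3090) ln[(0.455/0.146)(1 − 1.647×0.3090/(0.146×35.82))] = 3.236 × ln(2.813) = 3.347 d.
D_c = (0.146/0.455) × 35.82 × e^(−0.146×3.347) = 0.3209 × 35.82 × 0.6134 = 7.050 mg/L.
Minimum DO = 8.33 − 7.050 = 1.280 mg/L.

t_c ≈ 3.35 d; minimum DO ≈ 1.28 mg/L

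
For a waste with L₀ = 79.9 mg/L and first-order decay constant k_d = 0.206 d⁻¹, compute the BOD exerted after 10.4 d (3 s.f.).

y ≈ 70.5 mg/L

y_t = L₀(1 − e^(−k_d t)) = 79.9 × (1 − e^(−0.206×10.4))
= 79.9 × (1 − 0.1174) = 79.9 × 0.8826 = 70.52 mg/L.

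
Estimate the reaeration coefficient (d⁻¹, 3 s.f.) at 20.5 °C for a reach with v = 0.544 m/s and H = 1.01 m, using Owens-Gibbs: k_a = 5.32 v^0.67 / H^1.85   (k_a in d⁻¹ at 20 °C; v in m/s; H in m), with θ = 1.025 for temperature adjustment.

k_a ≈ 3.52 d⁻¹

k_a(20) = 5.32 × 0.544^0.67 / 1.01^1.85 = 5.32 × 0.6650 / 1.019 = 3.474 d⁻¹.
k_a(20.5) = 3.474 × 1.025^(20.5−20) = 3.474 × 1.012 = 3.517 d⁻¹.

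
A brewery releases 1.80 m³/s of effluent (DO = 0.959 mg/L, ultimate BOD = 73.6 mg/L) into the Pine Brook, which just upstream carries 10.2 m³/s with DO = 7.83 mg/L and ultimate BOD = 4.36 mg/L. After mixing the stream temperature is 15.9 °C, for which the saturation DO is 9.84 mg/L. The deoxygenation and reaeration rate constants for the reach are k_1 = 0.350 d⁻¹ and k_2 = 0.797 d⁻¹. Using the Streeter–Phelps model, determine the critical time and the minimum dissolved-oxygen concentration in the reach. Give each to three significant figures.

Mixed DO = (10.2×7.83 + 1.80×0.959)/(10.2+1.80) = 81.59/12.00 = 6.799 mg/L.
Mixed L₀ = (10.2×4.36 + 1.80×73.6)/(12.00) = 177.0/12.00 = 14.75 mg/L.
Initial deficit D₀ = C_s − DO₀ = 9.84 − 6.799 = 3.041 mg/L.
t_c = (1/0.4470) ln[(0.797/0.350)(1 − 3.041×0.4470/(0.350×14.75))] = 2.237 × ln(1.677) = 1.157 d.
D_c = (0.350/0.797) × 14.75 × e^(−0.350×1.157) = 0.4391 × 14.75 × 0.6670 = 4.319 mg/L.
Minimum DO = 9.84 − 4.319 = 5.521 mg/L.

t_c ≈ 1.16 d; minimum DO ≈ 5.52 mg/L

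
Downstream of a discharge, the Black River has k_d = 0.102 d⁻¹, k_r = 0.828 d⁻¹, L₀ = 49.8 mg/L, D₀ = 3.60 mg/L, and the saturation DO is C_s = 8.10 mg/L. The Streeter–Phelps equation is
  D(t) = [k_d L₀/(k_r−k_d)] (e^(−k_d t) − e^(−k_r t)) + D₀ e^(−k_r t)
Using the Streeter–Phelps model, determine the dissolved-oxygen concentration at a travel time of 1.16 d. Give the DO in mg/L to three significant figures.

k_d L₀/(k_r−k_d) = 0.102×49.8/(0.828−0.102) = 5.080/0.7260 = 6.997 mg/L.
e^(−k_d t) = e^(−0.102×1.160) = 0.8884; e^(−k_r t) = e^(−0.828×1.160) = 0.3827.
D = 6.997 × (0.8884 − 0.3827) + 3.60 × 0.3827 = 3.538 + 1.378 = 4.916 mg/L.
DO = C_s − D = 8.10 − 4.916 = 3.184 mg/L.

DO ≈ 3.18 mg/L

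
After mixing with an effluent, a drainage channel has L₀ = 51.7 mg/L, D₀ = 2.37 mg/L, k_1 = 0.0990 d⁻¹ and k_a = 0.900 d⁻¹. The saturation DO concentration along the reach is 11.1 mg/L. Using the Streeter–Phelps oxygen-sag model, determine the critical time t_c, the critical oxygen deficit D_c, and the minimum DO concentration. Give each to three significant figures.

At the critical point dD/dt = 0, so k_1 L₀ e^(−k_1 t) = k_a D. Substituting D(t) from the Streeter–Phelps equation and solving for t gives
t_c = ln[(k_a/k_1)(1 − D₀(k_a−k_1)/(k_1 L₀))] / (k_a−k_1).
Here k_a−k_1 = 0.8010 d⁻¹ and 1 − D₀(k_a−k_1)/(k_1 L₀) = 1 − 2.37×0.8010/(0.0990×51.7) = 0.6291, so
t_c = ln(9.091 × 0.6291) / 0.8010 = 1.744 / 0.8010 = 2.177 d.
D_c = (k_1/k_a) L₀ e^(−k_1 t_c) = (0.0990/0.900) × 51.7 × e^(−0.0990×2.177) = 0.1100 × 51.7 × 0.8061 = 4.584 mg/L.
Minimum DO = C_s − D_c = 11.1 − 4.584 = 6.516 mg/L.

t_c ≈ 2.18 d; D_c ≈ 4.58 mg/L; min DO ≈ 6.52 mg/L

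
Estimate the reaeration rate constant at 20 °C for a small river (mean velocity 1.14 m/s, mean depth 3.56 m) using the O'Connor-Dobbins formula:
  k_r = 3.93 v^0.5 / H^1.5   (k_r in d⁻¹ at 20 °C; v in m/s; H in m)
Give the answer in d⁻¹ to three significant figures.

k_r = 3.93 × 1.14^0.5 / 3.56^1.5 = 3.93 × 1.068 / 6.717 = 0.6247 d⁻¹.

k_r ≈ 0.625 d⁻¹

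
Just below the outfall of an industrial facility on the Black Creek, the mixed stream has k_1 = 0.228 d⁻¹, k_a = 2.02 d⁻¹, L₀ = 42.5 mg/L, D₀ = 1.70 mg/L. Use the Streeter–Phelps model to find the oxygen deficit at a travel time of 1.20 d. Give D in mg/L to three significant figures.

k_1 L₀/(k_a−k_1) = 0.228×42.5/(2.02−0.228) = 9.690/1.792 = 5.407 mg/L.
e^(−k_1 t) = e^(−0.228×1.200) = 0.7606; e^(−k_a t) = e^(−2.02×1.200) = 0.08857.
D = 5.407 × (0.7606 − 0.08857) + 1.70 × 0.08857 = 3.634 + 0.1506 = 3.785 mg/L.

D ≈ 3.78 mg/L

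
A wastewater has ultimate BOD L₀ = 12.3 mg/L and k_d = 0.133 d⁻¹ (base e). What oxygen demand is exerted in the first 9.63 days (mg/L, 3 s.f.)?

y_t = L₀(1 − e^(−k_d t)) = 12.3 × (1 − e^(−0.133×9.63))
= 12.3 × (1 − 0.2778) = 12.3 × 0.7222 = 8.883 mg/L.

y ≈ 8.88 mg/L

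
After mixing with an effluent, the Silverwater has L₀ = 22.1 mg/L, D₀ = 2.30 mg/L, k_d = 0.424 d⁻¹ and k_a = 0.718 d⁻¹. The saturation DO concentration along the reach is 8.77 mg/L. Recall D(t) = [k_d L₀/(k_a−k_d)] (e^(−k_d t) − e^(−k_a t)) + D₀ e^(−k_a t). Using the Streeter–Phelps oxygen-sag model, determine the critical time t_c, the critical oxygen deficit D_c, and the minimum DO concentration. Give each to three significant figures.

t_c ≈ 1.54 d; D_c ≈ 6.80 mg/L; min DO ≈ 1.97 mg/L

t_c = [1/(k_a−k_d)] ln[(k_a/k_d)(1 − D₀(k_a−k_d)/(k_d L₀))]
= [1/(0.718−0.424)] ln[(0.718/0.424)(1 − 2.30×0.2940/(0.424×22.1))]
= (1/0.2940) ln[1.693 × 0.9278] = 3.401 × ln(1.571) = 3.401 × 0.4518 = 1.537 d.
D_c = (k_d/k_a) L₀ e^(−k_d t_c) = (0.424/0.718) × 22.1 × e^(−0.424×1.537) = 0.5905 × 22.1 × 0.5212 = 6.802 mg/L.
Minimum DO = C_s − D_c = 8.77 − 6.802 = 1.968 mg/L.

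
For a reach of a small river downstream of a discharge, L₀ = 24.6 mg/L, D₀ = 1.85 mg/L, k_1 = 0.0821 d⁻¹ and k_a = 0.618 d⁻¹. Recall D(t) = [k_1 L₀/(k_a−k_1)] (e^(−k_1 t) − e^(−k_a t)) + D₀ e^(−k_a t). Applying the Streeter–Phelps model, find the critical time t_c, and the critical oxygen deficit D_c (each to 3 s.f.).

At the critical point dD/dt = 0, so k_1 L₀ e^(−k_1 t) = k_a D. Substituting D(t) from the Streeter–Phelps equation and solving for t gives
t_c = ln[(k_a/k_1)(1 − D₀(k_a−k_1)/(k_1 L₀))] / (k_a−k_1).
Here k_a−k_1 = 0.5359 d⁻¹ and 1 − D₀(k_a−k_1)/(k_1 L₀) = 1 − 1.85×0.5359/(0.0821×24.6) = 0.5091, so
t_c = ln(7.527 × 0.5091) / 0.5359 = 1.343 / 0.5359 = 2.507 d.
D_c = (k_1/k_a) L₀ e^(−k_1 t_c) = (0.0821/0.618) × 24.6 × e^(−0.0821×2.507) = 0.1328 × 24.6 × 0.8140 = 2.660 mg/L.

t_c ≈ 2.51 d; D_c ≈ 2.66 mg/L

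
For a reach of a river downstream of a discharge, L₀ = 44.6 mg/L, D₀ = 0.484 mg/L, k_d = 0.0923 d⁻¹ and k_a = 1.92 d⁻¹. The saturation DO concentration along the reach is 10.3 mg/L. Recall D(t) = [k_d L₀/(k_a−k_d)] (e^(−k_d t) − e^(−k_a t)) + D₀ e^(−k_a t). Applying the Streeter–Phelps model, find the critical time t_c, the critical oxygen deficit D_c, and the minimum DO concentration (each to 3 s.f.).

t_c = [1/(k_a−k_d)] ln[(k_a/k_d)(1 − D₀(k_a−k_d)/(k_d L₀))]
= [1/(1.92−0.0923)] ln[(1.92/0.0923)(1 − 0.484×1.828/(0.0923×44.6))]
= (1/1.828) ln[20.80 × 0.7851] = 0.5471 × ln(16.33) = 0.5471 × 2.793 = 1.528 d.
L(t_c) = L₀ e^(−k_d t_c) = 44.6 × 0.8684 = 38.73 mg/L, and at the critical point k_a D_c = k_d L, so D_c = (0.0923/1.92) × 38.73 = 1.862 mg/L.
Minimum DO = C_s − D_c = 10.3 − 1.862 = 8.438 mg/L.

t_c ≈ 1.53 d; D_c ≈ 1.86 mg/L; min DO ≈ 8.44 mg/L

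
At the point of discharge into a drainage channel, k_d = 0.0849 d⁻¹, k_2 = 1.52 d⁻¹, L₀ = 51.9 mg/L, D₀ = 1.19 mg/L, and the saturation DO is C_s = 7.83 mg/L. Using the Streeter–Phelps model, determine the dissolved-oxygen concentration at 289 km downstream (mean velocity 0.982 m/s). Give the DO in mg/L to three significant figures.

Travel time t = x/v = 289 km / (0.982 m/s) = 289000 m / 0.982 m/s = 294300 s = 3.406 d.
k_d L₀/(k_2−k_d) = 0.0849×51.9/(1.52−0.0849) = 4.406/1.435 = 3.070 mg/L.
e^(−k_d t) = e^(−0.0849×3.406) = 0.7489; e^(−k_2 t) = e^(−1.52×3.406) = 0.005642.
D = 3.070 × (0.7489 − 0.005642) + 1.19 × 0.005642 = 2.282 + 0.006714 = 2.289 mg/L.
DO = C_s − D = 7.83 − 2.289 = 5.541 mg/L.

DO ≈ 5.54 mg/L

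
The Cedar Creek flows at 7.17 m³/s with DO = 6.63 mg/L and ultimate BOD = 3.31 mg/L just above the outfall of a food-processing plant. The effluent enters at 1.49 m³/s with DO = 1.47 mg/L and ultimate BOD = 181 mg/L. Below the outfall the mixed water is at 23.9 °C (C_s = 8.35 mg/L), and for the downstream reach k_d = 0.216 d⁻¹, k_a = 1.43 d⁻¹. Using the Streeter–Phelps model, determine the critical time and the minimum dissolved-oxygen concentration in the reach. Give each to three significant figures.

Mixed DO = (7.17×6.63 + 1.49×1.47)/(7.17+1.49) = 49.73/8.660 = 5.742 mg/L.
Mixed L₀ = (7.17×3.31 + 1.49×181)/(8.660) = 293.4/8.660 = 33.88 mg/L.
Initial deficit D₀ = C_s − DO₀ = 8.35 − 5.742 = 2.608 mg/L.
t_c = (1/1.214) ln[(1.43/0.216)(1 − 2.608×1.214/(0.216×33.88))] = 0.8237 × ln(3.757) = 1.090 d.
D_c = (0.216/1.43) × 33.88 × e^(−0.216×1.090) = 0.1510 × 33.88 × 0.7902 = 4.044 mg/L.
Minimum DO = 8.35 − 4.044 = 4.306 mg/L.

t_c ≈ 1.09 d; minimum DO ≈ 4.31 mg/L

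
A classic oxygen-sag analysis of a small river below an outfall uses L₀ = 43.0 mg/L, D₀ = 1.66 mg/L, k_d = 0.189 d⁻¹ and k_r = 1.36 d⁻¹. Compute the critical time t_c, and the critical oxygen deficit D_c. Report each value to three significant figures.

At the critical point dD/dt = 0, so k_d L₀ e^(−k_d t) = k_r D. Substituting D(t) from the Streeter–Phelps equation and solving for t gives
t_c = ln[(k_r/k_d)(1 − D₀(k_r−k_d)/(k_d L₀))] / (k_r−k_d).
Here k_r−k_d = 1.171 d⁻¹ and 1 − D₀(k_r−k_d)/(k_d L₀) = 1 − 1.66×1.171/(0.189×43.0) = 0.7608, so
t_c = ln(7.196 × 0.7608) / 1.171 = 1.700 / 1.171 = 1.452 d.
L(t_c) = L₀ e^(−k_d t_c) = 43.0 × 0.7600 = 32.68 mg/L, and at the critical point k_r D_c = k_d L, so D_c = (0.189/1.36) × 32.68 = 4.542 mg/L.

t_c ≈ 1.45 d; D_c ≈ 4.54 mg/L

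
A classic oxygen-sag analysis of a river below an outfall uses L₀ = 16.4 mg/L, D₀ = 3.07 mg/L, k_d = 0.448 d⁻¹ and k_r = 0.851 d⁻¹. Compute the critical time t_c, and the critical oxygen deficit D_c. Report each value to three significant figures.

t_c ≈ 1.13 d; D_c ≈ 5.19 mg/L

With k_r/k_d = 1.900 and 1 − D₀(k_r−k_d)/(k_d L₀) = 0.8316,
t_c = ln(1.900 × 0.8316) / (0.851 − 0.448) = ln(1.580) / 0.4030 = 0.4572/0.4030 = 1.135 d.
L(t_c) = L₀ e^(−k_d t_c) = 16.4 × 0.6015 = 9.865 mg/L, and at the critical point k_r D_c = k_d L, so D_c = (0.448/0.851) × 9.865 = 5.193 mg/L.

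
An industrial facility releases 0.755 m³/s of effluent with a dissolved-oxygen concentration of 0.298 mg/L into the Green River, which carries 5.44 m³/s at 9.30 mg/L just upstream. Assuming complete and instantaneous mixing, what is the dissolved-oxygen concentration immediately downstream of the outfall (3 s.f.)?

8.20 mg/L

Flow-weighted mixing: C = (Q_r C_r + Q_w C_w)/(Q_r + Q_w)
= (5.44×9.30 + 0.755×0.298)/(5.44 + 0.755) = 50.82/6.195 = 8.203 mg/L.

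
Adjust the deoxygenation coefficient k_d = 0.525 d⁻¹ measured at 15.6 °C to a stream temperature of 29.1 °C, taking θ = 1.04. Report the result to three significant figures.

k_d(T₂) = k_d(T₁) · θ^(T₂−T₁) = 0.525 × 1.04^(29.1−15.6)
= 0.525 × 1.04^13.5 = 0.525 × 1.698 = 0.8915 d⁻¹.

k_d ≈ 0.891 d⁻¹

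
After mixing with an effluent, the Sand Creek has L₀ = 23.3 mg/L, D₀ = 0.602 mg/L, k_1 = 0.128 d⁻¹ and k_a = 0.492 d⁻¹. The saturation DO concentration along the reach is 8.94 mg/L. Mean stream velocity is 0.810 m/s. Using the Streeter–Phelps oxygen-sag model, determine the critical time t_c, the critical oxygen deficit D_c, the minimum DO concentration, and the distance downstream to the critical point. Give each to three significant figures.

t_c ≈ 3.49 d; D_c ≈ 3.88 mg/L; min DO ≈ 5.06 mg/L; x_c ≈ 244 km

t_c = [1/(k_a−k_1)] ln[(k_a/k_1)(1 − D₀(k_a−k_1)/(k_1 L₀))]
= [1/(0.492−0.128)] ln[(0.492/0.128)(1 − 0.602×0.3640/(0.128×23.3))]
= (1/0.3640) ln[3.844 × 0.9265] = 2.747 × ln(3.561) = 2.747 × 1.270 = 3.489 d.
D_c = (k_1/k_a) L₀ e^(−k_1 t_c) = (0.128/0.492) × 23.3 × e^(−0.128×3.489) = 0.2602 × 23.3 × 0.6398 = 3.878 mg/L.
Minimum DO = C_s − D_c = 8.94 − 3.878 = 5.062 mg/L.
x_c = v t_c = 0.810 m/s × 3.489 d × 86400 s/d = 244200 m ≈ 244 km.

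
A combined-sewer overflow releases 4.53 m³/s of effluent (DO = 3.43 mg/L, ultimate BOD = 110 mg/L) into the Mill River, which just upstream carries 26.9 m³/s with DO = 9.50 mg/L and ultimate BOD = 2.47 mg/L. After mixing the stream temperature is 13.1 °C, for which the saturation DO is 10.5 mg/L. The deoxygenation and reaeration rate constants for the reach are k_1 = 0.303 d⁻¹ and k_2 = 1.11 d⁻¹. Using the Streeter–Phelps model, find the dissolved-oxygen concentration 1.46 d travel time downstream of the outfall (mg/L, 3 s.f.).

Mixed DO = (26.9×9.50 + 4.53×3.43)/(26.9+4.53) = 271.1/31.43 = 8.625 mg/L.
Mixed L₀ = (26.9×2.47 + 4.53×110)/(31.43) = 564.7/31.43 = 17.97 mg/L.
Initial deficit D₀ = C_s − DO₀ = 10.5 − 8.625 = 1.875 mg/L.
D(1.46) = [0.303×17.97/(1.11−0.303)](e^(−0.303×1.46) − e^(−1.11×1.46)) + 1.875 e^(−1.11×1.46)
= 6.746 × (0.6425 − 0.1978) + 1.875 × 0.1978 = 3.371 mg/L.
DO = 10.5 − 3.371 = 7.129 mg/L.

DO ≈ 7.13 mg/L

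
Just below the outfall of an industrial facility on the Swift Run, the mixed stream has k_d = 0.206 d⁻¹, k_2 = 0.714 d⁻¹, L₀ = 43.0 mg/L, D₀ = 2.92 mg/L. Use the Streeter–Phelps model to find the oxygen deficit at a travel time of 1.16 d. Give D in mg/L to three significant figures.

D ≈ 7.39 mg/L

k_d L₀/(k_2−k_d) = 0.206×43.0/(0.714−0.206) = 8.858/0.5080 = 17.44 mg/L.
e^(−k_d t) = e^(−0.206×1.160) = 0.7874; e^(−k_2 t) = e^(−0.714×1.160) = 0.4368.
D = 17.44 × (0.7874 − 0.4368) + 2.92 × 0.4368 = 6.114 + 1.276 = 7.389 mg/L.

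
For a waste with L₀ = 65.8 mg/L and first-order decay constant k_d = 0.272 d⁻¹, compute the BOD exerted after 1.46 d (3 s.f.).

y ≈ 21.6 mg/L

y_t = L₀(1 − e^(−k_d t)) = 65.8 × (1 − e^(−0.272×1.46))
= 65.8 × (1 − 0.6723) = 65.8 × 0.3277 = 21.57 mg/L.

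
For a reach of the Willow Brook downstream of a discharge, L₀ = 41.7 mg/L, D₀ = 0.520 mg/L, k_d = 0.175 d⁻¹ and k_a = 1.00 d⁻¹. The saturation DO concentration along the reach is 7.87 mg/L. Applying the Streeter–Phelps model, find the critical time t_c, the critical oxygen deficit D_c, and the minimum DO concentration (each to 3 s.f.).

With k_a/k_d = 5.714 and 1 − D₀(k_a−k_d)/(k_d L₀) = 0.9412,
t_c = ln(5.714 × 0.9412) / (1.00 − 0.175) = ln(5.378) / 0.8250 = 1.682/0.8250 = 2.039 d.
D_c = (k_d/k_a) L₀ e^(−k_d t_c) = (0.175/1.00) × 41.7 × e^(−0.175×2.039) = 0.1750 × 41.7 × 0.6999 = 5.107 mg/L.
Minimum DO = C_s − D_c = 7.87 − 5.107 = 2.763 mg/L.

t_c ≈ 2.04 d; D_c ≈ 5.11 mg/L; min DO ≈ 2.76 mg/L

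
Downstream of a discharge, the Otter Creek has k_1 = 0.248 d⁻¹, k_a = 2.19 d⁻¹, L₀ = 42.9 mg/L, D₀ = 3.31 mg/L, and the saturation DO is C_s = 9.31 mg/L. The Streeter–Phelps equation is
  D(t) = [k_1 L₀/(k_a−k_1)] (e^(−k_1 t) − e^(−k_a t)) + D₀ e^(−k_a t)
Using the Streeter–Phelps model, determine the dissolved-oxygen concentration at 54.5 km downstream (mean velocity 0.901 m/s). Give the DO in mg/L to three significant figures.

Travel time t = x/v = 54.5 km / (0.901 m/s) = 54500 m / 0.901 m/s = 60490 s = 0.7001 d.
k_1 L₀/(k_a−k_1) = 0.248×42.9/(2.19−0.248) = 10.64/1.942 = 5.478 mg/L.
e^(−k_1 t) = e^(−0.248×0.7001) = 0.8406; e^(−k_a t) = e^(−2.19×0.7001) = 0.2158.
D = 5.478 × (0.8406 − 0.2158) + 3.31 × 0.2158 = 3.423 + 0.7144 = 4.137 mg/L.
DO = C_s − D = 9.31 − 4.137 = 5.173 mg/L.

DO ≈ 5.17 mg/L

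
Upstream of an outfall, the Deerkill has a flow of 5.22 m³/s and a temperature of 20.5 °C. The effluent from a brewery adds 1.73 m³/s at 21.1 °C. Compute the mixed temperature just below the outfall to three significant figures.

Flow-weighted mixing: C = (Q_r C_r + Q_w C_w)/(Q_r + Q_w)
= (5.22×20.5 + 1.73×21.1)/(5.22 + 1.73) = 143.5/6.950 = 20.65 °C.

20.6 °C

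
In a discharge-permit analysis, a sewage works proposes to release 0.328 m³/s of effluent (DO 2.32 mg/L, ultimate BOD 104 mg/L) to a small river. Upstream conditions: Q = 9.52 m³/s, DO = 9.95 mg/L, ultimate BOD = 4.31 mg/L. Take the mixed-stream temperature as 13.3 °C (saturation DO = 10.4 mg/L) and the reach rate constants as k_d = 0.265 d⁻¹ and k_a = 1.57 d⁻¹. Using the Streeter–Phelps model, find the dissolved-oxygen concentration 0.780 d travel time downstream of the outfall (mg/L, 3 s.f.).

Mixed DO = (9.52×9.95 + 0.328×2.32)/(9.52+0.328) = 95.48/9.848 = 9.696 mg/L.
Mixed L₀ = (9.52×4.31 + 0.328×104)/(9.848) = 75.14/9.848 = 7.630 mg/L.
Initial deficit D₀ = C_s − DO₀ = 10.4 − 9.696 = 0.7041 mg/L.
D(0.780) = [0.265×7.630/(1.57−0.265)](e^(−0.265×0.780) − e^(−1.57×0.780)) + 0.7041 e^(−1.57×0.780)
= 1.549 × (0.8133 − 0.2939) + 0.7041 × 0.2939 = 1.012 mg/L.
DO = 10.4 − 1.012 = 9.388 mg/L.

DO ≈ 9.39 mg/L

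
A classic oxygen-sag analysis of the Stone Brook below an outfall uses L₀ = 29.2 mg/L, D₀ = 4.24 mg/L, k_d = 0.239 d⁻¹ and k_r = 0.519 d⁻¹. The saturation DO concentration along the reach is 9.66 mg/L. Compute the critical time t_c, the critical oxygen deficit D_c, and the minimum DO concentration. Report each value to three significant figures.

t_c ≈ 2.10 d; D_c ≈ 8.13 mg/L; min DO ≈ 1.53 mg/L

With k_r/k_d = 2.172 and 1 − D₀(k_r−k_d)/(k_d L₀) = 0.8299,
t_c = ln(2.172 × 0.8299) / (0.519 − 0.239) = ln(1.802) / 0.2800 = 0.5890/0.2800 = 2.103 d.
L(t_c) = L₀ e^(−k_d t_c) = 29.2 × 0.6049 = 17.66 mg/L, and at the critical point k_r D_c = k_d L, so D_c = (0.239/0.519) × 17.66 = 8.134 mg/L.
Minimum DO = C_s − D_c = 9.66 − 8.134 = 1.526 mg/L.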